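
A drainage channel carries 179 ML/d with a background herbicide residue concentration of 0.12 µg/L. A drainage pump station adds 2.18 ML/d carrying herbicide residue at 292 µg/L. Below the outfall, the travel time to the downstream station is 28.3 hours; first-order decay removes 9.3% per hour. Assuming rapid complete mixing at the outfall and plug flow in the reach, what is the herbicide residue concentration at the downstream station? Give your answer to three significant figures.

0.229 µg/L

Mass balance: C = (179.0·0.1200 + 2.180·292.0) / 181.2 = 658.0/181.2 = 3.632 µg/L.
9.3%/h lost → k = −ln(1 − 0.093) = 0.09761 h⁻¹.
Decay over the reach: 3.632·exp(−kt) = 3.632·0.06314 = 0.2293 µg/L.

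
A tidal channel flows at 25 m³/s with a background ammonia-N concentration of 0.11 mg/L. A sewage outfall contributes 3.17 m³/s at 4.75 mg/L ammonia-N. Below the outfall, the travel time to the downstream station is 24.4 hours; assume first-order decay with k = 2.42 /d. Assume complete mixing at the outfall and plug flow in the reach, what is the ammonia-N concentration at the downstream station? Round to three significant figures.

0.0540 mg/L

Mixed concentration C = ΣQC/ΣQ = (25.00·0.1100 + 3.170·4.750) / 28.17 = 17.81/28.17 = 0.6321 mg/L.
After decay, C = 0.6321 × e^(−kt) = 0.6321 × 0.08541 = 0.05399 mg/L.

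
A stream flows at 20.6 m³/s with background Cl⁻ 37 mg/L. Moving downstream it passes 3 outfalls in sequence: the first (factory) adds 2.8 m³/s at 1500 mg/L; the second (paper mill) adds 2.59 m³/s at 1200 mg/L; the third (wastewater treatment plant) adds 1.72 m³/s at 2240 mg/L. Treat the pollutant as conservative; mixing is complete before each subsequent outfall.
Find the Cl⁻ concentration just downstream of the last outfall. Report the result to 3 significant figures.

After outfall 1: Q = 20.60 + 2.800 = 23.40 m³/s; C = (20.60·37.00 + 2.800·1500)/23.40 = 212.1 mg/L.
After outfall 2: Q = 23.40 + 2.590 = 25.99 m³/s; C = (23.40·212.1 + 2.590·1200)/25.99 = 310.5 mg/L.
After outfall 3: Q = 25.99 + 1.720 = 27.71 m³/s; C = (25.99·310.5 + 1.720·2240)/27.71 = 430.3 mg/L.

430 mg/L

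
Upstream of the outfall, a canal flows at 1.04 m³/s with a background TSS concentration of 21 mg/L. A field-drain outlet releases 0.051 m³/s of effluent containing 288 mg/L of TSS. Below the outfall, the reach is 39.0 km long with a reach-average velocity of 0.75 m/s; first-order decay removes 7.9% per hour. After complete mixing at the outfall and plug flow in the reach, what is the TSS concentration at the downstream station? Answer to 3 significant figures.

10.2 mg/L

Mass balance: C = (1.040·21.00 + 0.05100·288.0) / 1.091 = 36.53/1.091 = 33.48 mg/L.
Travel time t = 39.0·1000 / 0.75 = 52000 s = 14.44 h.
7.9%/h lost → k = −ln(1 − 0.079) = 0.08230 h⁻¹.
Decay over the reach: 33.48·exp(−kt) = 33.48·0.3046 = 10.20 mg/L.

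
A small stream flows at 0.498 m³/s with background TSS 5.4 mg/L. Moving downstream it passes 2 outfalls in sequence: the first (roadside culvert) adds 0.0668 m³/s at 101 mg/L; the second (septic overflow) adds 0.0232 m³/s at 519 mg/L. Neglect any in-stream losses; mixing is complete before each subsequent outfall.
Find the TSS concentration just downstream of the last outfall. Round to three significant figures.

36.5 mg/L

After outfall 1: Q = 0.4980 + 0.06680 = 0.5648 m³/s; C = (0.4980·5.400 + 0.06680·101.0)/0.5648 = 16.71 mg/L.
After outfall 2: Q = 0.5648 + 0.02320 = 0.5880 m³/s; C = (0.5648·16.71 + 0.02320·519.0)/0.5880 = 36.53 mg/L.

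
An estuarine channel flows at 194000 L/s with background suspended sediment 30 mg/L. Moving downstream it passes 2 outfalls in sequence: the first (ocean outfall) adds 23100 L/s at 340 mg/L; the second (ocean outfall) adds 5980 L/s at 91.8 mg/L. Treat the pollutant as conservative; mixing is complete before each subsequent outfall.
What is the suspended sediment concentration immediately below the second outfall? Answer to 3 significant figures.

After outfall 1: Q = 194000 + 23100 = 217100 L/s; C = (194000·30.00 + 23100·340.0)/217100 = 62.98 mg/L.
After outfall 2: Q = 217100 + 5980 = 223100 L/s; C = (217100·62.98 + 5980·91.80)/223100 = 63.76 mg/L.

63.8 mg/L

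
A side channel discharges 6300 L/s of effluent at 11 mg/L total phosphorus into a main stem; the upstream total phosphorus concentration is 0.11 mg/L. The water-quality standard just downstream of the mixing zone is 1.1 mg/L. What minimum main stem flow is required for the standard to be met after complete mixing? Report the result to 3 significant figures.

63000 L/s

Set C_mix = 1.1: (Q·0.1100 + 6300·11.00) / (Q + 6300) = 1.1
→ Q = 6300·(11.00 − 1.1)/(1.1 − 0.1100) = 63000 L/s.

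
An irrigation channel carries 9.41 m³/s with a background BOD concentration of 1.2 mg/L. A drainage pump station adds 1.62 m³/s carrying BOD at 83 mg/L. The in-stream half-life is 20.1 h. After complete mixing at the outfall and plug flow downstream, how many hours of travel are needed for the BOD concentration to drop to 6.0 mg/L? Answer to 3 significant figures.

Flow-weighted average: C = (9.410·1.200 + 1.620·83.00) / 11.03 = 145.8/11.03 = 13.21 mg/L.
Half-life 20.1 h → k = ln 2 / 20.1 = 0.03448 h⁻¹ = 0.8276 d⁻¹.
13.21·exp(−k·t) = 6.0 → t = ln(13.21/6.0)/k = 82420 s = 22.89 h.

22.9 h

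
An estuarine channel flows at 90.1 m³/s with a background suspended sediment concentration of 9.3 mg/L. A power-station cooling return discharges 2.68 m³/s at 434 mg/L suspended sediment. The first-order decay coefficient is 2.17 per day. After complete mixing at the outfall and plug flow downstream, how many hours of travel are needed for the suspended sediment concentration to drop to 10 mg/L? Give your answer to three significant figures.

8.50 h

Conservation of mass: C = (90.10·9.300 + 2.680·434.0) / 92.78 = 2001/92.78 = 21.57 mg/L.
21.57·exp(−k·t) = 10 → t = ln(21.57/10)/k = 30600 s = 8.501 h.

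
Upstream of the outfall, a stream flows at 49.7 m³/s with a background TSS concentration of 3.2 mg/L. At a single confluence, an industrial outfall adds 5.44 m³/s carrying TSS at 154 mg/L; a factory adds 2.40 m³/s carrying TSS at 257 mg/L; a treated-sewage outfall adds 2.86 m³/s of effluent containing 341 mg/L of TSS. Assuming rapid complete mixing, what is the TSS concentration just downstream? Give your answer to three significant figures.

42.9 mg/L

Conservation of mass: C = (49.70·3.200 + 5.440·154.0 + 2.400·257.0 + 2.860·341.0) / 60.40 = 2589/60.40 = 42.86 mg/L.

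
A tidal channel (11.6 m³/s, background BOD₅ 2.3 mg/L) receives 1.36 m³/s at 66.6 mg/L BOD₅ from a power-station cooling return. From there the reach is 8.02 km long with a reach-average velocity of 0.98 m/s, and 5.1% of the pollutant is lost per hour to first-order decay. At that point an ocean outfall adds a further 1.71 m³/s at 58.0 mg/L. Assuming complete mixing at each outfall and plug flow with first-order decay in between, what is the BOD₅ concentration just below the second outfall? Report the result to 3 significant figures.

Mass balance: C = (11.60·2.300 + 1.360·66.60) / 12.96 = 117.3/12.96 = 9.048 mg/L; combined flow 12.96 m³/s.
Travel time t = 8.02·1000 / 0.98 = 8184 s = 2.273 h.
5.1%/h lost → k = −ln(1 − 0.051) = 0.05235 h⁻¹.
Applying C = C₀e^(−kt): 9.048 × 0.8878 = 8.032 mg/L.
Second outfall: C = (12.96·8.032 + 1.710·58.00)/14.67 = 13.86 mg/L.

13.9 mg/L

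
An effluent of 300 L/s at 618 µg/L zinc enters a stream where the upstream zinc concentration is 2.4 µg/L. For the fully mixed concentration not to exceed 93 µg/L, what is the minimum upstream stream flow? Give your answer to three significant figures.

Set C_mix = 93: (Q·2.400 + 300.0·618.0) / (Q + 300.0) = 93
→ Q = 300.0·(618.0 − 93)/(93 − 2.400) = 1738 L/s.

1740 L/s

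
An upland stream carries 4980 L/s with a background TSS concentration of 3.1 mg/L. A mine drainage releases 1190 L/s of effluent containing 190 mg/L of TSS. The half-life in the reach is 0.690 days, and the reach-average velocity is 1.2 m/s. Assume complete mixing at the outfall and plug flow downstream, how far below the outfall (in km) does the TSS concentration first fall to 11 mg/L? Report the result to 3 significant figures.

Mixed concentration C = ΣQC/ΣQ = (4980·3.100 + 1190·190.0) / 6170 = 241500/6170 = 39.15 mg/L.
Half-life 0.690 d → k = ln 2 / 0.690 = 1.005 d⁻¹.
Set 39.15·exp(−k·t) = 11 → t = ln(39.15/11)/k = 109200 s = 30.33 h.
Distance = v·t = 1.2·109200 = 131000 m = 131.0 km.

131 km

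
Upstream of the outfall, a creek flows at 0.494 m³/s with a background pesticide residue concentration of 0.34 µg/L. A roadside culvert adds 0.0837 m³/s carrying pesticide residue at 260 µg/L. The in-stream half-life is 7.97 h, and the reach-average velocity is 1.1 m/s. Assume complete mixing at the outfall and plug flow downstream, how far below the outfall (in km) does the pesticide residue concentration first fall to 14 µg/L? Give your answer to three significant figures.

45.4 km

Mixed concentration C = ΣQC/ΣQ = (0.4940·0.3400 + 0.08370·260.0) / 0.5777 = 21.93/0.5777 = 37.96 µg/L.
Half-life 7.97 h → k = ln 2 / 7.97 = 0.08697 h⁻¹ = 2.087 d⁻¹.
Set 37.96·exp(−k·t) = 14 → t = ln(37.96/14)/k = 41290 s = 11.47 h.
Distance = v·t = 1.1·41290 = 45420 m = 45.42 km.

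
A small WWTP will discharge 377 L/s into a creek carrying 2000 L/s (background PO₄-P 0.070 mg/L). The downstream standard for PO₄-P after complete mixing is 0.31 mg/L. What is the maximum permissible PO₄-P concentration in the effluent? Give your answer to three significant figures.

1.58 mg/L

At the limit, (Qr·Cr + Qe·Cₑ)/(Qr + Qe) = 0.31:
Cₑ = (2377·0.31 − 2000·0.07000) / 377.0 = 1.583 mg/L.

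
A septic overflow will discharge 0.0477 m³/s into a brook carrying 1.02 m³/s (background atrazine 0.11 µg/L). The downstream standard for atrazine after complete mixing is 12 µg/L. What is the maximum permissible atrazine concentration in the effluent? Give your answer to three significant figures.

At the limit, (Qr·Cr + Qe·Cₑ)/(Qr + Qe) = 12:
Cₑ = (1.068·12 − 1.020·0.1100) / 0.04770 = 266.3 µg/L.

266 µg/L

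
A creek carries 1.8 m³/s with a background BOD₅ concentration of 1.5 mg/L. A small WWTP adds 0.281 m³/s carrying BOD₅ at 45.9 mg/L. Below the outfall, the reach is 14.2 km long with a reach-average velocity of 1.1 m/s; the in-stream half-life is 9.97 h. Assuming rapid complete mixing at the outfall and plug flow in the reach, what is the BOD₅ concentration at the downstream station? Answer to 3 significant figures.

5.84 mg/L

After mixing, C = (1.800·1.500 + 0.2810·45.90) / 2.081 = 15.60/2.081 = 7.495 mg/L.
Travel time t = 14.2·1000 / 1.1 = 12910 s = 3.586 h.
Half-life 9.97 h → k = ln 2 / 9.97 = 0.06952 h⁻¹ = 1.669 d⁻¹.
Decay over the reach: 7.495·exp(−kt) = 7.495·0.7793 = 5.841 mg/L.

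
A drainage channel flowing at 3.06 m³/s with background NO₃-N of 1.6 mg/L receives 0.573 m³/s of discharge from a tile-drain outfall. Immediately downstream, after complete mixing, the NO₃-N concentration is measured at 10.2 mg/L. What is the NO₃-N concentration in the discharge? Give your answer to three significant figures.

Mass balance: 3.060·1.600 + 0.5730·Cₑ = 3.633·10.20
→ Cₑ = (3.633·10.20 − 3.060·1.600) / 0.5730 = 56.13 mg/L.

56.1 mg/L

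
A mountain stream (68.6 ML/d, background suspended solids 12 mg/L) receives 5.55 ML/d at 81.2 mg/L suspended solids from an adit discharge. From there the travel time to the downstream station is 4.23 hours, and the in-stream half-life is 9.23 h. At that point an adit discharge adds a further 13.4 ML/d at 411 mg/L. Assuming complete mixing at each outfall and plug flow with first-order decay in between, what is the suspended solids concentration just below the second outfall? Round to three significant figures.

73.5 mg/L

Mixed concentration C = ΣQC/ΣQ = (68.60·12.00 + 5.550·81.20) / 74.15 = 1274/74.15 = 17.18 mg/L; combined flow 74.15 ML/d.
Half-life 9.23 h → k = ln 2 / 9.23 = 0.07510 h⁻¹ = 1.802 d⁻¹.
Applying C = C₀e^(−kt): 17.18 × 0.7278 = 12.50 mg/L.
At the second outfall, C = (74.15·12.50 + 13.40·411.0) / (74.15 + 13.40) = 73.50 mg/L.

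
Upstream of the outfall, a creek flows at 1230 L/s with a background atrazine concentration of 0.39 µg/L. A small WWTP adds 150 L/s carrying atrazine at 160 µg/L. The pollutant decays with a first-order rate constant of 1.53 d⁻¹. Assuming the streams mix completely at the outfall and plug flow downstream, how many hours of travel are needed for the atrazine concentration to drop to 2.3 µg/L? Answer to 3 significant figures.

32.0 h

Mass balance: C = (1230·0.3900 + 150.0·160.0) / 1380 = 24480/1380 = 17.74 µg/L.
17.74·exp(−k·t) = 2.3 → t = ln(17.74/2.3)/k = 115400 s = 32.04 h.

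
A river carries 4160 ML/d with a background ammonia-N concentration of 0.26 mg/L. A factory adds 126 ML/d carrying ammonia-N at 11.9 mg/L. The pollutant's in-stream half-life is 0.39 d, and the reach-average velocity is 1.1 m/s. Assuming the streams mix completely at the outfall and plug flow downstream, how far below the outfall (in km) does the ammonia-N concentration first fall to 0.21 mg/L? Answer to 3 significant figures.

56.3 km

Mass balance: C = (4160·0.2600 + 126.0·11.90) / 4286 = 2581/4286 = 0.6022 mg/L.
Half-life 0.39 d → k = ln 2 / 0.39 = 1.777 d⁻¹.
Set 0.6022·exp(−k·t) = 0.21 → t = ln(0.6022/0.21)/k = 51210 s = 14.23 h.
Distance = v·t = 1.1·51210 = 56330 m = 56.33 km.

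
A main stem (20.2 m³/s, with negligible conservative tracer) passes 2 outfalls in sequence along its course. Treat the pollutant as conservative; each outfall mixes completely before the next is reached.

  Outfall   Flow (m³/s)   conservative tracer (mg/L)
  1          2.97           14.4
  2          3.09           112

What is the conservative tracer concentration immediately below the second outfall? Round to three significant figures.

14.8 mg/L

Below outfall 1: Q → 23.17 m³/s, C = (20.20·0 + 2.970·14.40)/23.17 = 1.846 mg/L.
Below outfall 2: Q → 26.26 m³/s, C = (23.17·1.846 + 3.090·112.0)/26.26 = 14.81 mg/L.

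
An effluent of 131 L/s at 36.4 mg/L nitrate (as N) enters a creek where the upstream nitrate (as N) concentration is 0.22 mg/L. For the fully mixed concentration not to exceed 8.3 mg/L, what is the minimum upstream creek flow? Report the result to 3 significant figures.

Set C_mix = 8.3: (Q·0.2200 + 131.0·36.40) / (Q + 131.0) = 8.3
→ Q = 131.0·(36.40 − 8.3)/(8.3 − 0.2200) = 455.6 L/s.

456 L/s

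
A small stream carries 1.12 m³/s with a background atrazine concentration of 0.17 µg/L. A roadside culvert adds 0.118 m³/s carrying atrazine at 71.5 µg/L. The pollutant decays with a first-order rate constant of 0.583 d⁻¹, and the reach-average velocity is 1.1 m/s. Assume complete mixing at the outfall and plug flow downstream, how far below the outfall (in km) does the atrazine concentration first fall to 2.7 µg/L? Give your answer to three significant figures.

155 km

Mixed concentration C = ΣQC/ΣQ = (1.120·0.1700 + 0.1180·71.50) / 1.238 = 8.627/1.238 = 6.969 µg/L.
Set 6.969·exp(−k·t) = 2.7 → t = ln(6.969/2.7)/k = 140500 s = 39.03 h.
Distance = v·t = 1.1·140500 = 154600 m = 154.6 km.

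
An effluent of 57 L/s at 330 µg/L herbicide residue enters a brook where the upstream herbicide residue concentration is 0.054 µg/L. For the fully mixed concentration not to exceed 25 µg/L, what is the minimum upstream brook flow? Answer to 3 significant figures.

697 L/s

Set C_mix = 25: (Q·0.05400 + 57.00·330.0) / (Q + 57.00) = 25
→ Q = 57.00·(330.0 − 25)/(25 − 0.05400) = 696.9 L/s.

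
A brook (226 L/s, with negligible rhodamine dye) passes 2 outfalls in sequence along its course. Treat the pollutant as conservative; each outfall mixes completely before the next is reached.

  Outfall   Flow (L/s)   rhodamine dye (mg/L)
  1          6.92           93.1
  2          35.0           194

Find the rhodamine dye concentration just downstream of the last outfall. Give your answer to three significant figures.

27.7 mg/L

Outfall 1: combined Q = 232.9 L/s; C = (226.0·0 + 6.920·93.10)/232.9 = 2.766 mg/L.
Outfall 2: combined Q = 267.9 L/s; C = (232.9·2.766 + 35.00·194.0)/267.9 = 27.75 mg/L.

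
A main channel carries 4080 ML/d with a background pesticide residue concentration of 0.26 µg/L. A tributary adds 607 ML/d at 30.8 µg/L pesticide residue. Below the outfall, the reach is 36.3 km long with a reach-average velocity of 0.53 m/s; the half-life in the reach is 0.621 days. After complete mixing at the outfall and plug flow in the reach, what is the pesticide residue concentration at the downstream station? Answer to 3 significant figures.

1.74 µg/L

Mixed concentration C = ΣQC/ΣQ = (4080·0.2600 + 607.0·30.80) / 4687 = 19760/4687 = 4.215 µg/L.
Travel time t = 36.3·1000 / 0.53 = 68490 s = 19.03 h.
Half-life 0.621 d → k = ln 2 / 0.621 = 1.116 d⁻¹.
Decay over the reach: 4.215·exp(−kt) = 4.215·0.4128 = 1.740 µg/L.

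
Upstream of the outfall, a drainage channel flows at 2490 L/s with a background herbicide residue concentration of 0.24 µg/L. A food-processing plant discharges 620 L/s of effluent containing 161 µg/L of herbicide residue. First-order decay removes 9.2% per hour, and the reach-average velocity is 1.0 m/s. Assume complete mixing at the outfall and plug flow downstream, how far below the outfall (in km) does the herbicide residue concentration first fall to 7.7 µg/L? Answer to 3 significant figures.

53.5 km

Flow-weighted average: C = (2490·0.2400 + 620.0·161.0) / 3110 = 100400/3110 = 32.29 µg/L.
9.2%/h lost → k = −ln(1 − 0.092) = 0.09651 h⁻¹.
Set 32.29·exp(−k·t) = 7.7 → t = ln(32.29/7.7)/k = 53470 s = 14.85 h.
Distance = v·t = 1.0·53470 = 53470 m = 53.47 km.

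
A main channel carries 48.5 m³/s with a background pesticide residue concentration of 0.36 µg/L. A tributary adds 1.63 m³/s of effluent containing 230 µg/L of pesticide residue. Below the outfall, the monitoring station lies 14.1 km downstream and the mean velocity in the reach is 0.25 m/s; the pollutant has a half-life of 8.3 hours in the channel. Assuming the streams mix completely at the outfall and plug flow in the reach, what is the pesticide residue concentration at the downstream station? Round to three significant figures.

Mass balance: C = (48.50·0.3600 + 1.630·230.0) / 50.13 = 392.4/50.13 = 7.827 µg/L.
Travel time t = 14.1·1000 / 0.25 = 56400 s = 15.67 h.
Half-life 8.3 h → k = ln 2 / 8.3 = 0.08351 h⁻¹ = 2.004 d⁻¹.
First-order decay: C = 7.827·exp(−k·t) = 7.827·0.2703 = 2.115 µg/L.

2.12 µg/L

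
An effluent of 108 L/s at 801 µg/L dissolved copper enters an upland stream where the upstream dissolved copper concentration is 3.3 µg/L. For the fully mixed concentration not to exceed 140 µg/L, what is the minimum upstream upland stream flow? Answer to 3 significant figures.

Set C_mix = 140: (Q·3.300 + 108.0·801.0) / (Q + 108.0) = 140
→ Q = 108.0·(801.0 − 140)/(140 − 3.300) = 522.2 L/s.

522 L/s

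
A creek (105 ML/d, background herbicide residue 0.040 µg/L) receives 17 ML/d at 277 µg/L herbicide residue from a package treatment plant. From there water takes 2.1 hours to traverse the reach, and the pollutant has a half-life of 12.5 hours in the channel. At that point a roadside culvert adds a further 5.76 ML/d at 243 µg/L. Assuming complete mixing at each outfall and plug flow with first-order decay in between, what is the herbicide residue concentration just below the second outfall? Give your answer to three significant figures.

43.8 µg/L

Mixed concentration C = ΣQC/ΣQ = (105.0·0.04000 + 17.00·277.0) / 122.0 = 4713/122.0 = 38.63 µg/L; combined flow 122.0 ML/d.
Half-life 12.5 h → k = ln 2 / 12.5 = 0.05545 h⁻¹ = 1.331 d⁻¹.
First-order decay: C = 38.63·exp(−k·t) = 38.63·0.8901 = 34.39 µg/L.
At the second outfall, C = (122.0·34.39 + 5.760·243.0) / (122.0 + 5.760) = 43.79 µg/L.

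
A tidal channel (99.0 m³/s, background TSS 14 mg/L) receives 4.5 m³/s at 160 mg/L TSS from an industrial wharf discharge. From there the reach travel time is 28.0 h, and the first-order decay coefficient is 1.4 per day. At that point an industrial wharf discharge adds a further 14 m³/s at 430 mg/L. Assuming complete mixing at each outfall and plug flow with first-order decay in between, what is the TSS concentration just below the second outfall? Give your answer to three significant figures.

Flow-weighted average: C = (99.00·14.00 + 4.500·160.0) / 103.5 = 2106/103.5 = 20.35 mg/L; combined flow 103.5 m³/s.
Decay over the reach: 20.35·exp(−kt) = 20.35·0.1953 = 3.973 mg/L.
At the second outfall, C = (103.5·3.973 + 14.00·430.0) / (103.5 + 14.00) = 54.73 mg/L.

54.7 mg/L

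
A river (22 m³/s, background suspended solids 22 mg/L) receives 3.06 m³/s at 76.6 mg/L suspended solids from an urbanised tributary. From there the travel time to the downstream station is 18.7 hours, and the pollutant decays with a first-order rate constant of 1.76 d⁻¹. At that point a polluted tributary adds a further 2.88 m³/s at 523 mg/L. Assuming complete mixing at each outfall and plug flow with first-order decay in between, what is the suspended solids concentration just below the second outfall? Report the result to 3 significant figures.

60.4 mg/L

Conservation of mass: C = (22.00·22.00 + 3.060·76.60) / 25.06 = 718.4/25.06 = 28.67 mg/L; combined flow 25.06 m³/s.
After decay, C = 28.67 × e^(−kt) = 28.67 × 0.2538 = 7.275 mg/L.
At the second outfall, C = (25.06·7.275 + 2.880·523.0) / (25.06 + 2.880) = 60.43 mg/L.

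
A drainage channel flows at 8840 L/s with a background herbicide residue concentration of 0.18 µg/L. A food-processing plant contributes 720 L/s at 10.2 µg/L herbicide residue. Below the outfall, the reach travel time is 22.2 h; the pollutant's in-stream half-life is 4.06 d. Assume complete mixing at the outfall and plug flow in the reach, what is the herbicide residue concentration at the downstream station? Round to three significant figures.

0.798 µg/L

Mass balance: C = (8840·0.1800 + 720.0·10.20) / 9560 = 8935/9560 = 0.9346 µg/L.
Half-life 4.06 d → k = ln 2 / 4.06 = 0.1707 d⁻¹.
After decay, C = 0.9346 × e^(−kt) = 0.9346 × 0.8539 = 0.7981 µg/L.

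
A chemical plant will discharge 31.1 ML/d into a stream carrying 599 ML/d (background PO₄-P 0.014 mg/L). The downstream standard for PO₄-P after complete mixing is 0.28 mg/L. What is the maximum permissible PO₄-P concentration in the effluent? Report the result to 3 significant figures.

At the limit, (Qr·Cr + Qe·Cₑ)/(Qr + Qe) = 0.28:
Cₑ = (630.1·0.28 − 599.0·0.01400) / 31.10 = 5.403 mg/L.

5.40 mg/L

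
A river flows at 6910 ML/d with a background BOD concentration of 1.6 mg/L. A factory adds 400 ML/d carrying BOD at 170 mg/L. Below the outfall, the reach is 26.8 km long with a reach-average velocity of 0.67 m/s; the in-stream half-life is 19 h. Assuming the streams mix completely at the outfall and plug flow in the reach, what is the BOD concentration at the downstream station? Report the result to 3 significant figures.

7.21 mg/L

Mixed concentration C = ΣQC/ΣQ = (6910·1.600 + 400.0·170.0) / 7310 = 79060/7310 = 10.81 mg/L.
Travel time t = 26.8·1000 / 0.67 = 40000 s = 11.11 h.
Half-life 19 h → k = ln 2 / 19 = 0.03648 h⁻¹ = 0.8756 d⁻¹.
First-order decay: C = 10.81·exp(−k·t) = 10.81·0.6667 = 7.211 mg/L.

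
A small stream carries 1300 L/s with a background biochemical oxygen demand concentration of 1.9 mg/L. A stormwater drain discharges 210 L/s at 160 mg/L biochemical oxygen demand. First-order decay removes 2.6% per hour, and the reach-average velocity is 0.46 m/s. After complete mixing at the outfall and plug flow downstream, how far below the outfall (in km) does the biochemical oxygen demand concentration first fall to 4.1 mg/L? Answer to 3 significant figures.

111 km

Conservation of mass: C = (1300·1.900 + 210.0·160.0) / 1510 = 36070/1510 = 23.89 mg/L.
2.6%/h lost → k = −ln(1 − 0.026) = 0.02634 h⁻¹.
Set 23.89·exp(−k·t) = 4.1 → t = ln(23.89/4.1)/k = 240800 s = 66.90 h.
Distance = v·t = 0.46·240800 = 110800 m = 110.8 km.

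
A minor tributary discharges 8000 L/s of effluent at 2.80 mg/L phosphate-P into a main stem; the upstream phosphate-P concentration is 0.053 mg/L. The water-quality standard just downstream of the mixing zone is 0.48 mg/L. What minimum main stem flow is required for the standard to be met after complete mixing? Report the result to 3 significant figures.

Set C_mix = 0.48: (Q·0.05300 + 8000·2.800) / (Q + 8000) = 0.48
→ Q = 8000·(2.800 − 0.48)/(0.48 − 0.05300) = 43470 L/s.

43500 L/s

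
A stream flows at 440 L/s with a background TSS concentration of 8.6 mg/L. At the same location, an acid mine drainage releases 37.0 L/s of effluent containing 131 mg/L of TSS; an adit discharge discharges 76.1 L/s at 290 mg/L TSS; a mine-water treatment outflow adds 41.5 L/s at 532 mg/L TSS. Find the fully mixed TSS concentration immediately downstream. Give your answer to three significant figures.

88.8 mg/L

After mixing, C = (440.0·8.600 + 37.00·131.0 + 76.10·290.0 + 41.50·532.0) / 594.6 = 52780/594.6 = 88.76 mg/L.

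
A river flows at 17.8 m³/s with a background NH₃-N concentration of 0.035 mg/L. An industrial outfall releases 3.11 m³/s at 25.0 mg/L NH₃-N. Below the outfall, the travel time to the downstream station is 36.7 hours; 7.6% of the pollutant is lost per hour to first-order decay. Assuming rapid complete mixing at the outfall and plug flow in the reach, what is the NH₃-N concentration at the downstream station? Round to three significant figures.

Conservation of mass: C = (17.80·0.03500 + 3.110·25.00) / 20.91 = 78.37/20.91 = 3.748 mg/L.
7.6%/h lost → k = −ln(1 − 0.076) = 0.07904 h⁻¹.
Decay over the reach: 3.748·exp(−kt) = 3.748·0.05497 = 0.2061 mg/L.

0.206 mg/L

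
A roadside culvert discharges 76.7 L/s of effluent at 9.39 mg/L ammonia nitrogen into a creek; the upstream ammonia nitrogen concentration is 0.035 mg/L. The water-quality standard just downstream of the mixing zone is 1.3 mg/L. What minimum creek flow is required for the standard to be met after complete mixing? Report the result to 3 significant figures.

Set C_mix = 1.3: (Q·0.03500 + 76.70·9.390) / (Q + 76.70) = 1.3
→ Q = 76.70·(9.390 − 1.3)/(1.3 − 0.03500) = 490.5 L/s.

491 L/s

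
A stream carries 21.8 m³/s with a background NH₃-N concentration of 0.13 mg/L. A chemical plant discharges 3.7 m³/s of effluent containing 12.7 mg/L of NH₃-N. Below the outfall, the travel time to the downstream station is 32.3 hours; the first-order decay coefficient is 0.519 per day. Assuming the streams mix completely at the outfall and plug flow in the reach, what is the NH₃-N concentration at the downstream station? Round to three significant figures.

0.972 mg/L

Mixed concentration C = ΣQC/ΣQ = (21.80·0.1300 + 3.700·12.70) / 25.50 = 49.82/25.50 = 1.954 mg/L.
After decay, C = 1.954 × e^(−kt) = 1.954 × 0.4973 = 0.9717 mg/L.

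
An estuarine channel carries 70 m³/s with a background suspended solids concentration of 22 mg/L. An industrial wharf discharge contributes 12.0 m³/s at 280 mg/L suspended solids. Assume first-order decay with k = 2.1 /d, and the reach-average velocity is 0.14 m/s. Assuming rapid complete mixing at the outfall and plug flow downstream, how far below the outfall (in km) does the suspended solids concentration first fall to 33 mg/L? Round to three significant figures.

3.42 km

After mixing, C = (70.00·22.00 + 12.00·280.0) / 82.00 = 4900/82.00 = 59.76 mg/L.
Set 59.76·exp(−k·t) = 33 → t = ln(59.76/33)/k = 24430 s = 6.786 h.
Distance = v·t = 0.14·24430 = 3420 m = 3.420 km.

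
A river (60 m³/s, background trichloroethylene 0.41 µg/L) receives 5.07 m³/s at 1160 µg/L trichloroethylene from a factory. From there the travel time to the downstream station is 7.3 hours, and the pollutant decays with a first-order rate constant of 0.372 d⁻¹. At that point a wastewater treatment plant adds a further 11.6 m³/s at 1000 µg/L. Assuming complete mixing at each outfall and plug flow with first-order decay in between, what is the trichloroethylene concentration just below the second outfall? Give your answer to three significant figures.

Mass balance: C = (60.00·0.4100 + 5.070·1160) / 65.07 = 5906/65.07 = 90.76 µg/L; combined flow 65.07 m³/s.
After decay, C = 90.76 × e^(−kt) = 90.76 × 0.8930 = 81.05 µg/L.
At the second outfall, C = (65.07·81.05 + 11.60·1000) / (65.07 + 11.60) = 220.1 µg/L.

220 µg/L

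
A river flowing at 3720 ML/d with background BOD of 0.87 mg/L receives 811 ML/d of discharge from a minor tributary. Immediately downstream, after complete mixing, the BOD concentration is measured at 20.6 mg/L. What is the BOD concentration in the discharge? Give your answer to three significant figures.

Mass balance: 3720·0.8700 + 811.0·Cₑ = 4531·20.60
→ Cₑ = (4531·20.60 − 3720·0.8700) / 811.0 = 111.1 mg/L.

111 mg/L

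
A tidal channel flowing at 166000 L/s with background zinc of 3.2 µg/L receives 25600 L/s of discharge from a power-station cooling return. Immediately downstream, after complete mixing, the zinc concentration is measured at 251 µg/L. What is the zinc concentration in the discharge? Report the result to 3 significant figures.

Mass balance: 166000·3.200 + 25600·Cₑ = 191600·251.0
→ Cₑ = (191600·251.0 − 166000·3.200) / 25600 = 1858 µg/L.

1860 µg/L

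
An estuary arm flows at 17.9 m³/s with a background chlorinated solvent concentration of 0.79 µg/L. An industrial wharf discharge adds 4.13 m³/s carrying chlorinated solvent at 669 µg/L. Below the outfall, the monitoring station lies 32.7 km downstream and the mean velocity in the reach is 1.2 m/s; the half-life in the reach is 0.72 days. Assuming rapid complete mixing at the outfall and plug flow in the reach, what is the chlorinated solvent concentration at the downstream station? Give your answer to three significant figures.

Mass balance: C = (17.90·0.7900 + 4.130·669.0) / 22.03 = 2777/22.03 = 126.1 µg/L.
Travel time t = 32.7·1000 / 1.2 = 27250 s = 7.569 h.
Half-life 0.72 d → k = ln 2 / 0.72 = 0.9627 d⁻¹.
Decay over the reach: 126.1·exp(−kt) = 126.1·0.7381 = 93.05 µg/L.

93.0 µg/L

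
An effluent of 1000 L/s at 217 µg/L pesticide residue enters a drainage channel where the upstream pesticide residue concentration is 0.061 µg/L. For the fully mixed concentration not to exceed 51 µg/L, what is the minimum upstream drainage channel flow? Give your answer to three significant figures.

Set C_mix = 51: (Q·0.06100 + 1000·217.0) / (Q + 1000) = 51
→ Q = 1000·(217.0 − 51)/(51 − 0.06100) = 3259 L/s.

3260 L/s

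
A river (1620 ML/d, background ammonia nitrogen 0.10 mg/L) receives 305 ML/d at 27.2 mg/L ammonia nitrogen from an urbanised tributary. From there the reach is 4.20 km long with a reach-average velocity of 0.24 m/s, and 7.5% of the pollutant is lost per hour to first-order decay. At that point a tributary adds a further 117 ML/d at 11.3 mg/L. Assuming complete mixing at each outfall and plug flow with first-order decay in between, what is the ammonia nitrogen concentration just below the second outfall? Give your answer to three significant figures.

3.48 mg/L

Flow-weighted average: C = (1620·0.1000 + 305.0·27.20) / 1925 = 8458/1925 = 4.394 mg/L; combined flow 1925 ML/d.
Travel time t = 4.20·1000 / 0.24 = 17500 s = 4.861 h.
7.5%/h lost → k = −ln(1 − 0.075) = 0.07796 h⁻¹.
Decay over the reach: 4.394·exp(−kt) = 4.394·0.6846 = 3.008 mg/L.
Second outfall: C = (1925·3.008 + 117.0·11.30)/2042 = 3.483 mg/L.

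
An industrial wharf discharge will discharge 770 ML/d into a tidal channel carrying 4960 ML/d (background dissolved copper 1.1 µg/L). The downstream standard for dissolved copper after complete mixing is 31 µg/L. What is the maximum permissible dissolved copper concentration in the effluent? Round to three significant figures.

224 µg/L

At the limit, (Qr·Cr + Qe·Cₑ)/(Qr + Qe) = 31:
Cₑ = (5730·31 − 4960·1.100) / 770.0 = 223.6 µg/L.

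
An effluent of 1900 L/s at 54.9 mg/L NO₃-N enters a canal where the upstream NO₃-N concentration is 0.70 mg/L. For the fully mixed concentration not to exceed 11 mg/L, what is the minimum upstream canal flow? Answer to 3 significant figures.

8100 L/s

Set C_mix = 11: (Q·0.7000 + 1900·54.90) / (Q + 1900) = 11
→ Q = 1900·(54.90 − 11)/(11 − 0.7000) = 8098 L/s.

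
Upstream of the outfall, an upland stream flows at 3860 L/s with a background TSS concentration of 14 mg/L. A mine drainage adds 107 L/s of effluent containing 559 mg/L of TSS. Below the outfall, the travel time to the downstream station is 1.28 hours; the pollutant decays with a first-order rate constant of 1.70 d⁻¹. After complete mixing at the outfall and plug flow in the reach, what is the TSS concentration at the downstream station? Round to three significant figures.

Mixed concentration C = ΣQC/ΣQ = (3860·14.00 + 107.0·559.0) / 3967 = 113900/3967 = 28.70 mg/L.
Decay over the reach: 28.70·exp(−kt) = 28.70·0.9133 = 26.21 mg/L.

26.2 mg/L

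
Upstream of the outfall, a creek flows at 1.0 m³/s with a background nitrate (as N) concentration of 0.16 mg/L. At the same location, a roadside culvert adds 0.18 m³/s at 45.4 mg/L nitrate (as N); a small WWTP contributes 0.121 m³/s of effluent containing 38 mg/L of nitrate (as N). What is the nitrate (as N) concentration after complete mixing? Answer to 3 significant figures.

9.94 mg/L

Flow-weighted average: C = (1.000·0.1600 + 0.1800·45.40 + 0.1210·38.00) / 1.301 = 12.93/1.301 = 9.939 mg/L.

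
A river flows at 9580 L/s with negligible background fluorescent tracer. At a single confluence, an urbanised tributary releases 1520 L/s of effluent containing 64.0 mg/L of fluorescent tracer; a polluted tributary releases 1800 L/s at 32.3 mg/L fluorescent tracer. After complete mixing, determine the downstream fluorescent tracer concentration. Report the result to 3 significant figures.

12.0 mg/L

Mass balance: C = (9580·0 + 1520·64.00 + 1800·32.30) / 12900 = 155400/12900 = 12.05 mg/L.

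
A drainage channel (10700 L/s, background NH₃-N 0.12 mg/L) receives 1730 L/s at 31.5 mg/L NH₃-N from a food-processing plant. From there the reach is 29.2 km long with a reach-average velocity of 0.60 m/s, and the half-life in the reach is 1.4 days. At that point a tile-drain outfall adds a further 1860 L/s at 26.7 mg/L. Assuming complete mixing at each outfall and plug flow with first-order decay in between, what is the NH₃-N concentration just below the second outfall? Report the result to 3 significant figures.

Flow-weighted average: C = (10700·0.1200 + 1730·31.50) / 12430 = 55780/12430 = 4.487 mg/L; combined flow 12430 L/s.
Travel time t = 29.2·1000 / 0.60 = 48670 s = 13.52 h.
Half-life 1.4 d → k = ln 2 / 1.4 = 0.4951 d⁻¹.
Applying C = C₀e^(−kt): 4.487 × 0.7566 = 3.395 mg/L.
At the second outfall, C = (12430·3.395 + 1860·26.70) / (12430 + 1860) = 6.429 mg/L.

6.43 mg/L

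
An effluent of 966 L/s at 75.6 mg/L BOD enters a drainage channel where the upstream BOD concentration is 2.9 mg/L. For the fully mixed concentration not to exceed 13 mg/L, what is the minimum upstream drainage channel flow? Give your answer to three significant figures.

5990 L/s

Set C_mix = 13: (Q·2.900 + 966.0·75.60) / (Q + 966.0) = 13
→ Q = 966.0·(75.60 − 13)/(13 − 2.900) = 5987 L/s.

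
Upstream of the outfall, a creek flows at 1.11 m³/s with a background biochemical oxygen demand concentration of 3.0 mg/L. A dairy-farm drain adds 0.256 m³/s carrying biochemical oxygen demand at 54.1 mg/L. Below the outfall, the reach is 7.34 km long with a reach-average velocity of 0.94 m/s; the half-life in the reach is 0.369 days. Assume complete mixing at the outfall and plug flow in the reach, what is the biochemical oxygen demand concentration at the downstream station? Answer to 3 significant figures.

10.6 mg/L

Conservation of mass: C = (1.110·3.000 + 0.2560·54.10) / 1.366 = 17.18/1.366 = 12.58 mg/L.
Travel time t = 7.34·1000 / 0.94 = 7809 s = 2.169 h.
Half-life 0.369 d → k = ln 2 / 0.369 = 1.878 d⁻¹.
First-order decay: C = 12.58·exp(−k·t) = 12.58·0.8439 = 10.61 mg/L.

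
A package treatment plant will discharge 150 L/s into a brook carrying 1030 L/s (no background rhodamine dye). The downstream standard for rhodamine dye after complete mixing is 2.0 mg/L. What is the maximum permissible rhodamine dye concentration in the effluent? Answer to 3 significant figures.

At the limit, (Qr·Cr + Qe·Cₑ)/(Qr + Qe) = 2.0:
Cₑ = (1180·2.0 − 1030·0) / 150.0 = 15.73 mg/L.

15.7 mg/L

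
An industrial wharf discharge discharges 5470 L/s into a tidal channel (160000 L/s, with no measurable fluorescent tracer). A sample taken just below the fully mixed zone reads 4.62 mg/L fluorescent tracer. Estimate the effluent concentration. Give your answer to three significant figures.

140 mg/L

Mass balance: 160000·0 + 5470·Cₑ = 165500·4.620
→ Cₑ = (165500·4.620 − 160000·0) / 5470 = 139.8 mg/L.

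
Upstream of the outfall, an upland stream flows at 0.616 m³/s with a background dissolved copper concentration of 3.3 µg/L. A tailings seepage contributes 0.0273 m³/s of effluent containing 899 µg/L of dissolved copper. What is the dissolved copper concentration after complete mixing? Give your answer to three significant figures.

41.3 µg/L

Mixed concentration C = ΣQC/ΣQ = (0.6160·3.300 + 0.02730·899.0) / 0.6433 = 26.58/0.6433 = 41.31 µg/L.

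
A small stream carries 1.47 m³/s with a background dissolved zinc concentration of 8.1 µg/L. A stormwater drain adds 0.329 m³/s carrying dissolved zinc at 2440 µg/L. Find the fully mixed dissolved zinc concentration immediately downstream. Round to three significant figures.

After mixing, C = (1.470·8.100 + 0.3290·2440) / 1.799 = 814.7/1.799 = 452.8 µg/L.

453 µg/L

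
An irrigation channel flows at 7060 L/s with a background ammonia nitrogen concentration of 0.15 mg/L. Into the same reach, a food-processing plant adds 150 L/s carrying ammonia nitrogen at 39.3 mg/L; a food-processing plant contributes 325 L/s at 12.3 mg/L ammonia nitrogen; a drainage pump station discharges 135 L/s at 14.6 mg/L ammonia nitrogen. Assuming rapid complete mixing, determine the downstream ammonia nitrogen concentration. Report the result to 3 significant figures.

Flow-weighted average: C = (7060·0.1500 + 150.0·39.30 + 325.0·12.30 + 135.0·14.60) / 7670 = 12920/7670 = 1.685 mg/L.

1.68 mg/L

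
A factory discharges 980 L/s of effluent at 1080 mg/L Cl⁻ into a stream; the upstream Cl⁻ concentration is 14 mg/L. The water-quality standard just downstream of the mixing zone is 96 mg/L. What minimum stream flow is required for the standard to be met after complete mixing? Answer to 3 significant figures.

Set C_mix = 96: (Q·14.00 + 980.0·1080) / (Q + 980.0) = 96
→ Q = 980.0·(1080 − 96)/(96 − 14.00) = 11760 L/s.

11800 L/s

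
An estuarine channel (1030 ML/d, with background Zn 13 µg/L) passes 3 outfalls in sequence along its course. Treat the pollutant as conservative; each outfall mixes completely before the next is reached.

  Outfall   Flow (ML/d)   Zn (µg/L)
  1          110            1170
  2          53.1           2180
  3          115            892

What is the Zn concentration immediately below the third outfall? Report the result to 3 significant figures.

After outfall 1: Q = 1030 + 110.0 = 1140 ML/d; C = (1030·13.00 + 110.0·1170)/1140 = 124.6 µg/L.
After outfall 2: Q = 1140 + 53.10 = 1193 ML/d; C = (1140·124.6 + 53.10·2180)/1193 = 216.1 µg/L.
After outfall 3: Q = 1193 + 115.0 = 1308 ML/d; C = (1193·216.1 + 115.0·892.0)/1308 = 275.5 µg/L.

276 µg/L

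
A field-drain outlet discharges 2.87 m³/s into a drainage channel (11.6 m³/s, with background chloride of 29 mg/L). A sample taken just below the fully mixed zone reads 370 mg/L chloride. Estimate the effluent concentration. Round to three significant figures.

1750 mg/L

Mass balance: 11.60·29.00 + 2.870·Cₑ = 14.47·370.0
→ Cₑ = (14.47·370.0 − 11.60·29.00) / 2.870 = 1748 mg/L.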